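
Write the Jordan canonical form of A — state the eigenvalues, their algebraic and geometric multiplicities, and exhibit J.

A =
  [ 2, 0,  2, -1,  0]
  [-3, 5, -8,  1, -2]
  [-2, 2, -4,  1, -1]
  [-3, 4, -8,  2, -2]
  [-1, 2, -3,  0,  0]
J_2(1) ⊕ J_2(1) ⊕ J_1(1)

The characteristic polynomial is
  det(x·I − A) = x^5 - 5*x^4 + 10*x^3 - 10*x^2 + 5*x - 1 = (x - 1)^5

Eigenvalues and multiplicities (the geometric multiplicity of λ is n − rank(A − λI), which equals the number of Jordan blocks for λ):
  λ = 1: algebraic multiplicity = 5, geometric multiplicity = 3

Determining the block sizes for each eigenvalue:
  λ = 1: with am = 5 and gm = 3, the partition is not yet determined (e.g. several partitions of 5 into 3 parts exist). Let N = A − (1)·I. Computing rank(N^1) = 2, rank(N^2) = 0; the number of blocks of size ≥ j is rank(N^{j−1}) − rank(N^j), giving [3, 2]. So we have 2 block(s) of size 2, 1 block(s) of size 1 → block sizes [2, 2, 1]

Assembling the blocks gives a Jordan form
J =
  [1, 1, 0, 0, 0]
  [0, 1, 0, 0, 0]
  [0, 0, 1, 1, 0]
  [0, 0, 0, 1, 0]
  [0, 0, 0, 0, 1]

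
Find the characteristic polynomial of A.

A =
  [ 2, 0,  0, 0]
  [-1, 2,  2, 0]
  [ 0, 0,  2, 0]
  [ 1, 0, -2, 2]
x^4 - 8*x^3 + 24*x^2 - 32*x + 16

Expanding det(x·I − A) (e.g. by cofactor expansion or by noting that A is similar to its Jordan form J, which has the same characteristic polynomial as A) gives
  χ_A(x) = x^4 - 8*x^3 + 24*x^2 - 32*x + 16
which factors as (x - 2)^4. The eigenvalues (with algebraic multiplicities) are λ = 2 with multiplicity 4.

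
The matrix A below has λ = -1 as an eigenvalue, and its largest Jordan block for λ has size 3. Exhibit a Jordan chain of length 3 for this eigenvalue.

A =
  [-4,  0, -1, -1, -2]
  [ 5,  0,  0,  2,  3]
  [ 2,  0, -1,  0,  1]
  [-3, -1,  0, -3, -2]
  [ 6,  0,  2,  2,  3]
A Jordan chain for λ = -1 of length 3:
v_1 = (-2, 2, 0, -2, 4)ᵀ
v_2 = (-3, 5, 2, -3, 6)ᵀ
v_3 = (1, 0, 0, 0, 0)ᵀ

Let N = A − (-1)·I. We want v_3 with N^3 v_3 = 0 but N^2 v_3 ≠ 0; then v_{j-1} := N · v_j for j = 3, …, 2.

Pick v_3 = (1, 0, 0, 0, 0)ᵀ.
Then v_2 = N · v_3 = (-3, 5, 2, -3, 6)ᵀ.
Then v_1 = N · v_2 = (-2, 2, 0, -2, 4)ᵀ.

Sanity check: (A − (-1)·I) v_1 = (0, 0, 0, 0, 0)ᵀ = 0. ✓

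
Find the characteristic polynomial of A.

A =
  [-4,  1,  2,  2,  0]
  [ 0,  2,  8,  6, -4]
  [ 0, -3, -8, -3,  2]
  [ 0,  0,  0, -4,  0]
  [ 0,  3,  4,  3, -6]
x^5 + 20*x^4 + 160*x^3 + 640*x^2 + 1280*x + 1024

Expanding det(x·I − A) (e.g. by cofactor expansion or by noting that A is similar to its Jordan form J, which has the same characteristic polynomial as A) gives
  χ_A(x) = x^5 + 20*x^4 + 160*x^3 + 640*x^2 + 1280*x + 1024
which factors as (x + 4)^5. The eigenvalues (with algebraic multiplicities) are λ = -4 with multiplicity 5.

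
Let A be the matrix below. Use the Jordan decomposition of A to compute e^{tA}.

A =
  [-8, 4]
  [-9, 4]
e^{tA} =
  [-6*t*exp(-2*t) + exp(-2*t), 4*t*exp(-2*t)]
  [-9*t*exp(-2*t), 6*t*exp(-2*t) + exp(-2*t)]

Strategy: write A = P · J · P⁻¹ where J is a Jordan canonical form, so e^{tA} = P · e^{tJ} · P⁻¹, and e^{tJ} can be computed block-by-block.

A has Jordan form
J =
  [-2,  1]
  [ 0, -2]
(up to reordering of blocks).

Per-block formulas:
  For a 2×2 Jordan block J_2(-2): exp(t · J_2(-2)) = e^(-2t)·(I + t·N), where N is the 2×2 nilpotent shift.

After assembling e^{tJ} and conjugating by P, we get:

e^{tA} =
  [-6*t*exp(-2*t) + exp(-2*t), 4*t*exp(-2*t)]
  [-9*t*exp(-2*t), 6*t*exp(-2*t) + exp(-2*t)]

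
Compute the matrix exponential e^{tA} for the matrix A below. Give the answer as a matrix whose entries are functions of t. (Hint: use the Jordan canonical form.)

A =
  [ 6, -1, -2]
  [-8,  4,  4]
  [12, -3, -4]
e^{tA} =
  [4*t*exp(2*t) + exp(2*t), -t*exp(2*t), -2*t*exp(2*t)]
  [-8*t*exp(2*t), 2*t*exp(2*t) + exp(2*t), 4*t*exp(2*t)]
  [12*t*exp(2*t), -3*t*exp(2*t), -6*t*exp(2*t) + exp(2*t)]

Strategy: write A = P · J · P⁻¹ where J is a Jordan canonical form, so e^{tA} = P · e^{tJ} · P⁻¹, and e^{tJ} can be computed block-by-block.

A has Jordan form
J =
  [2, 1, 0]
  [0, 2, 0]
  [0, 0, 2]
(up to reordering of blocks).

Per-block formulas:
  For a 2×2 Jordan block J_2(2): exp(t · J_2(2)) = e^(2t)·(I + t·N), where N is the 2×2 nilpotent shift.
  For a 1×1 block at λ = 2: exp(t · [2]) = [e^(2t)].

After assembling e^{tJ} and conjugating by P, we get:

e^{tA} =
  [4*t*exp(2*t) + exp(2*t), -t*exp(2*t), -2*t*exp(2*t)]
  [-8*t*exp(2*t), 2*t*exp(2*t) + exp(2*t), 4*t*exp(2*t)]
  [12*t*exp(2*t), -3*t*exp(2*t), -6*t*exp(2*t) + exp(2*t)]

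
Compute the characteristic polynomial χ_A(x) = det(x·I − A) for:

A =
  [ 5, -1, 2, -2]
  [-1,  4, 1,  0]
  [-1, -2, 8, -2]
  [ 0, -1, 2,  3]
x^4 - 20*x^3 + 150*x^2 - 500*x + 625

Expanding det(x·I − A) (e.g. by cofactor expansion or by noting that A is similar to its Jordan form J, which has the same characteristic polynomial as A) gives
  χ_A(x) = x^4 - 20*x^3 + 150*x^2 - 500*x + 625
which factors as (x - 5)^4. The eigenvalues (with algebraic multiplicities) are λ = 5 with multiplicity 4.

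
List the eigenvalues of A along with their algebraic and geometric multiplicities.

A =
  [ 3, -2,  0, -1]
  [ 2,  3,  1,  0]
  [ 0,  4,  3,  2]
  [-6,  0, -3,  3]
λ = 3: alg = 4, geom = 2

Step 1 — factor the characteristic polynomial to read off the algebraic multiplicities:
  χ_A(x) = (x - 3)^4

Step 2 — compute geometric multiplicities via the rank-nullity identity g(λ) = n − rank(A − λI):
  rank(A − (3)·I) = 2, so dim ker(A − (3)·I) = n − 2 = 2

Summary:
  λ = 3: algebraic multiplicity = 4, geometric multiplicity = 2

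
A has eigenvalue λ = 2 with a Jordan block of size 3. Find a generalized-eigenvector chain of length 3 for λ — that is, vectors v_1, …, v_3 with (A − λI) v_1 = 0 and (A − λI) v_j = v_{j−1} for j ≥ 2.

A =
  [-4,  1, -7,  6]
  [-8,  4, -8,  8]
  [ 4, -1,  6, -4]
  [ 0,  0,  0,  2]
A Jordan chain for λ = 2 of length 3:
v_1 = (3, 4, -2, 0)ᵀ
v_2 = (1, 2, -1, 0)ᵀ
v_3 = (0, 1, 0, 0)ᵀ

Let N = A − (2)·I. We want v_3 with N^3 v_3 = 0 but N^2 v_3 ≠ 0; then v_{j-1} := N · v_j for j = 3, …, 2.

Pick v_3 = (0, 1, 0, 0)ᵀ.
Then v_2 = N · v_3 = (1, 2, -1, 0)ᵀ.
Then v_1 = N · v_2 = (3, 4, -2, 0)ᵀ.

Sanity check: (A − (2)·I) v_1 = (0, 0, 0, 0)ᵀ = 0. ✓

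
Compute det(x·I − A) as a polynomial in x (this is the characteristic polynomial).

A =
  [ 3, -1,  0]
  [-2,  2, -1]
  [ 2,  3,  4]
x^3 - 9*x^2 + 27*x - 27

Expanding det(x·I − A) (e.g. by cofactor expansion or by noting that A is similar to its Jordan form J, which has the same characteristic polynomial as A) gives
  χ_A(x) = x^3 - 9*x^2 + 27*x - 27
which factors as (x - 3)^3. The eigenvalues (with algebraic multiplicities) are λ = 3 with multiplicity 3.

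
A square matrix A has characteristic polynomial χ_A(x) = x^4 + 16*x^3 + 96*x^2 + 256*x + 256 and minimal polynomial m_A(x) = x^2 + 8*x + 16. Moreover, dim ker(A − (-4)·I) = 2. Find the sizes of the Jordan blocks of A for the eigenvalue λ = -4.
Block sizes for λ = -4: [2, 2]

Step 1 — from the characteristic polynomial, algebraic multiplicity of λ = -4 is 4. From dim ker(A − (-4)·I) = 2, there are exactly 2 Jordan blocks for λ = -4.
Step 2 — from the minimal polynomial, the factor (x + 4)^2 tells us the largest block for λ = -4 has size 2.
Step 3 — with total size 4, 2 blocks, and largest block 2, the block sizes (in nonincreasing order) are [2, 2].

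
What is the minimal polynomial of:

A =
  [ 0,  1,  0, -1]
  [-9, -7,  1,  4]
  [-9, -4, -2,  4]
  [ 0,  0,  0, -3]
x^3 + 9*x^2 + 27*x + 27

The characteristic polynomial is χ_A(x) = (x + 3)^4, so the eigenvalues are known. The minimal polynomial is
  m_A(x) = Π_λ (x − λ)^{k_λ}
where k_λ is the size of the *largest* Jordan block for λ (equivalently, the smallest k with (A − λI)^k v = 0 for every generalised eigenvector v of λ).

  λ = -3: largest Jordan block has size 3, contributing (x + 3)^3

So m_A(x) = (x + 3)^3 = x^3 + 9*x^2 + 27*x + 27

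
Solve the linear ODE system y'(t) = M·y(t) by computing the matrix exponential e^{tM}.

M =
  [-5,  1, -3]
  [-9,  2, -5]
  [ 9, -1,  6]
e^{tM} =
  [-6*t*exp(t) + exp(t), -t^2*exp(t) + t*exp(t), -t^2*exp(t) - 3*t*exp(t)]
  [-9*t*exp(t), -3*t^2*exp(t)/2 + t*exp(t) + exp(t), -3*t^2*exp(t)/2 - 5*t*exp(t)]
  [9*t*exp(t), 3*t^2*exp(t)/2 - t*exp(t), 3*t^2*exp(t)/2 + 5*t*exp(t) + exp(t)]

Strategy: write M = P · J · P⁻¹ where J is a Jordan canonical form, so e^{tM} = P · e^{tJ} · P⁻¹, and e^{tJ} can be computed block-by-block.

M has Jordan form
J =
  [1, 1, 0]
  [0, 1, 1]
  [0, 0, 1]
(up to reordering of blocks).

Per-block formulas:
  For a 3×3 Jordan block J_3(1): exp(t · J_3(1)) = e^(1t)·(I + t·N + (t^2/2)·N^2), where N is the 3×3 nilpotent shift.

After assembling e^{tJ} and conjugating by P, we get:

e^{tM} =
  [-6*t*exp(t) + exp(t), -t^2*exp(t) + t*exp(t), -t^2*exp(t) - 3*t*exp(t)]
  [-9*t*exp(t), -3*t^2*exp(t)/2 + t*exp(t) + exp(t), -3*t^2*exp(t)/2 - 5*t*exp(t)]
  [9*t*exp(t), 3*t^2*exp(t)/2 - t*exp(t), 3*t^2*exp(t)/2 + 5*t*exp(t) + exp(t)]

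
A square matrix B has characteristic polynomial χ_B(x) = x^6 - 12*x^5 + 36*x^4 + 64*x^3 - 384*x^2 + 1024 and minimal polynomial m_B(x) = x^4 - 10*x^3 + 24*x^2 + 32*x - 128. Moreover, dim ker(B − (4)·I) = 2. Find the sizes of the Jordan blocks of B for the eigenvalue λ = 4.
Block sizes for λ = 4: [3, 1]

Step 1 — from the characteristic polynomial, algebraic multiplicity of λ = 4 is 4. From dim ker(B − (4)·I) = 2, there are exactly 2 Jordan blocks for λ = 4.
Step 2 — from the minimal polynomial, the factor (x − 4)^3 tells us the largest block for λ = 4 has size 3.
Step 3 — with total size 4, 2 blocks, and largest block 3, the block sizes (in nonincreasing order) are [3, 1].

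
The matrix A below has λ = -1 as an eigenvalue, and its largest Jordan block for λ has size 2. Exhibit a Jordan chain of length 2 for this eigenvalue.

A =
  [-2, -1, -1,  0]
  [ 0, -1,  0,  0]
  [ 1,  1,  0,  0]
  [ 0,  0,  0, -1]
A Jordan chain for λ = -1 of length 2:
v_1 = (-1, 0, 1, 0)ᵀ
v_2 = (1, 0, 0, 0)ᵀ

Let N = A − (-1)·I. We want v_2 with N^2 v_2 = 0 but N^1 v_2 ≠ 0; then v_{j-1} := N · v_j for j = 2, …, 2.

Pick v_2 = (1, 0, 0, 0)ᵀ.
Then v_1 = N · v_2 = (-1, 0, 1, 0)ᵀ.

Sanity check: (A − (-1)·I) v_1 = (0, 0, 0, 0)ᵀ = 0. ✓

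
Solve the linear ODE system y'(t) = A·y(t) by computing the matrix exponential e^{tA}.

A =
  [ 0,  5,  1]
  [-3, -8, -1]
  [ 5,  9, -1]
e^{tA} =
  [-t^2*exp(-3*t)/2 + 3*t*exp(-3*t) + exp(-3*t), -t^2*exp(-3*t)/2 + 5*t*exp(-3*t), t*exp(-3*t)]
  [t^2*exp(-3*t)/2 - 3*t*exp(-3*t), t^2*exp(-3*t)/2 - 5*t*exp(-3*t) + exp(-3*t), -t*exp(-3*t)]
  [-t^2*exp(-3*t) + 5*t*exp(-3*t), -t^2*exp(-3*t) + 9*t*exp(-3*t), 2*t*exp(-3*t) + exp(-3*t)]

Strategy: write A = P · J · P⁻¹ where J is a Jordan canonical form, so e^{tA} = P · e^{tJ} · P⁻¹, and e^{tJ} can be computed block-by-block.

A has Jordan form
J =
  [-3,  1,  0]
  [ 0, -3,  1]
  [ 0,  0, -3]
(up to reordering of blocks).

Per-block formulas:
  For a 3×3 Jordan block J_3(-3): exp(t · J_3(-3)) = e^(-3t)·(I + t·N + (t^2/2)·N^2), where N is the 3×3 nilpotent shift.

After assembling e^{tJ} and conjugating by P, we get:

e^{tA} =
  [-t^2*exp(-3*t)/2 + 3*t*exp(-3*t) + exp(-3*t), -t^2*exp(-3*t)/2 + 5*t*exp(-3*t), t*exp(-3*t)]
  [t^2*exp(-3*t)/2 - 3*t*exp(-3*t), t^2*exp(-3*t)/2 - 5*t*exp(-3*t) + exp(-3*t), -t*exp(-3*t)]
  [-t^2*exp(-3*t) + 5*t*exp(-3*t), -t^2*exp(-3*t) + 9*t*exp(-3*t), 2*t*exp(-3*t) + exp(-3*t)]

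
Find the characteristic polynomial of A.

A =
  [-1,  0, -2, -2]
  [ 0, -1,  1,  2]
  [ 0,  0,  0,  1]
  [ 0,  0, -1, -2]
x^4 + 4*x^3 + 6*x^2 + 4*x + 1

Expanding det(x·I − A) (e.g. by cofactor expansion or by noting that A is similar to its Jordan form J, which has the same characteristic polynomial as A) gives
  χ_A(x) = x^4 + 4*x^3 + 6*x^2 + 4*x + 1
which factors as (x + 1)^4. The eigenvalues (with algebraic multiplicities) are λ = -1 with multiplicity 4.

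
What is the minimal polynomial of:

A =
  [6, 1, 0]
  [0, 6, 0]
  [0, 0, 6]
x^2 - 12*x + 36

The characteristic polynomial is χ_A(x) = (x - 6)^3, so the eigenvalues are known. The minimal polynomial is
  m_A(x) = Π_λ (x − λ)^{k_λ}
where k_λ is the size of the *largest* Jordan block for λ (equivalently, the smallest k with (A − λI)^k v = 0 for every generalised eigenvector v of λ).

  λ = 6: largest Jordan block has size 2, contributing (x − 6)^2

So m_A(x) = (x - 6)^2 = x^2 - 12*x + 36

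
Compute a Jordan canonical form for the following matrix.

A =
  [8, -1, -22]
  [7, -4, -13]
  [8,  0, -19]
J_3(-5)

The characteristic polynomial is
  det(x·I − A) = x^3 + 15*x^2 + 75*x + 125 = (x + 5)^3

Eigenvalues and multiplicities (the geometric multiplicity of λ is n − rank(A − λI), which equals the number of Jordan blocks for λ):
  λ = -5: algebraic multiplicity = 3, geometric multiplicity = 1

Determining the block sizes for each eigenvalue:
  λ = -5: one block (gm = 1), so the single block has size am = 3 → block sizes [3]

Assembling the blocks gives a Jordan form
J =
  [-5,  1,  0]
  [ 0, -5,  1]
  [ 0,  0, -5]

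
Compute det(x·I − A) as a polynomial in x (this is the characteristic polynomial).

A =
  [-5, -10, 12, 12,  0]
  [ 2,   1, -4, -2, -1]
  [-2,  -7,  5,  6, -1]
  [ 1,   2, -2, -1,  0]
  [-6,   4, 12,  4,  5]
x^5 - 5*x^4 + 10*x^3 - 10*x^2 + 5*x - 1

Expanding det(x·I − A) (e.g. by cofactor expansion or by noting that A is similar to its Jordan form J, which has the same characteristic polynomial as A) gives
  χ_A(x) = x^5 - 5*x^4 + 10*x^3 - 10*x^2 + 5*x - 1
which factors as (x - 1)^5. The eigenvalues (with algebraic multiplicities) are λ = 1 with multiplicity 5.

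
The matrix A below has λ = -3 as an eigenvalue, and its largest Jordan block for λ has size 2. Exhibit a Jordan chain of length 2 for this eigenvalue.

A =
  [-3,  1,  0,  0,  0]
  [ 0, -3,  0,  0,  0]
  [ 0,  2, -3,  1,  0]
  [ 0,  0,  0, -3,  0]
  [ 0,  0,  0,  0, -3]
A Jordan chain for λ = -3 of length 2:
v_1 = (1, 0, 2, 0, 0)ᵀ
v_2 = (0, 1, 0, 0, 0)ᵀ

Let N = A − (-3)·I. We want v_2 with N^2 v_2 = 0 but N^1 v_2 ≠ 0; then v_{j-1} := N · v_j for j = 2, …, 2.

Pick v_2 = (0, 1, 0, 0, 0)ᵀ.
Then v_1 = N · v_2 = (1, 0, 2, 0, 0)ᵀ.

Sanity check: (A − (-3)·I) v_1 = (0, 0, 0, 0, 0)ᵀ = 0. ✓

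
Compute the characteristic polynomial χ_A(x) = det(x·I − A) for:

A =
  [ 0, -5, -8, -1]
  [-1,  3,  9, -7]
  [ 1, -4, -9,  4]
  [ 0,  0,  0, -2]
x^4 + 8*x^3 + 24*x^2 + 32*x + 16

Expanding det(x·I − A) (e.g. by cofactor expansion or by noting that A is similar to its Jordan form J, which has the same characteristic polynomial as A) gives
  χ_A(x) = x^4 + 8*x^3 + 24*x^2 + 32*x + 16
which factors as (x + 2)^4. The eigenvalues (with algebraic multiplicities) are λ = -2 with multiplicity 4.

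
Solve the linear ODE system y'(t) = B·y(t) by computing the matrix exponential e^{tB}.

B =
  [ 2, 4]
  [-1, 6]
e^{tB} =
  [-2*t*exp(4*t) + exp(4*t), 4*t*exp(4*t)]
  [-t*exp(4*t), 2*t*exp(4*t) + exp(4*t)]

Strategy: write B = P · J · P⁻¹ where J is a Jordan canonical form, so e^{tB} = P · e^{tJ} · P⁻¹, and e^{tJ} can be computed block-by-block.

B has Jordan form
J =
  [4, 1]
  [0, 4]
(up to reordering of blocks).

Per-block formulas:
  For a 2×2 Jordan block J_2(4): exp(t · J_2(4)) = e^(4t)·(I + t·N), where N is the 2×2 nilpotent shift.

After assembling e^{tJ} and conjugating by P, we get:

e^{tB} =
  [-2*t*exp(4*t) + exp(4*t), 4*t*exp(4*t)]
  [-t*exp(4*t), 2*t*exp(4*t) + exp(4*t)]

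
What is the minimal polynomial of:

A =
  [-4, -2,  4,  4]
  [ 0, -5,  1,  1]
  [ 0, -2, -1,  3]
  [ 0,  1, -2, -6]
x^3 + 12*x^2 + 48*x + 64

The characteristic polynomial is χ_A(x) = (x + 4)^4, so the eigenvalues are known. The minimal polynomial is
  m_A(x) = Π_λ (x − λ)^{k_λ}
where k_λ is the size of the *largest* Jordan block for λ (equivalently, the smallest k with (A − λI)^k v = 0 for every generalised eigenvector v of λ).

  λ = -4: largest Jordan block has size 3, contributing (x + 4)^3

So m_A(x) = (x + 4)^3 = x^3 + 12*x^2 + 48*x + 64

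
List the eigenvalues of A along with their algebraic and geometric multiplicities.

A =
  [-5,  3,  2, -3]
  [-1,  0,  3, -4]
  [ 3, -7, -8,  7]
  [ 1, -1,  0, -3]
λ = -4: alg = 4, geom = 2

Step 1 — factor the characteristic polynomial to read off the algebraic multiplicities:
  χ_A(x) = (x + 4)^4

Step 2 — compute geometric multiplicities via the rank-nullity identity g(λ) = n − rank(A − λI):
  rank(A − (-4)·I) = 2, so dim ker(A − (-4)·I) = n − 2 = 2

Summary:
  λ = -4: algebraic multiplicity = 4, geometric multiplicity = 2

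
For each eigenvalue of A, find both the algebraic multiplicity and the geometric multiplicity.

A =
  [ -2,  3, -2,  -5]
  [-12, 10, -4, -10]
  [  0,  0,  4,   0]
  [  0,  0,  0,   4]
λ = 4: alg = 4, geom = 3

Step 1 — factor the characteristic polynomial to read off the algebraic multiplicities:
  χ_A(x) = (x - 4)^4

Step 2 — compute geometric multiplicities via the rank-nullity identity g(λ) = n − rank(A − λI):
  rank(A − (4)·I) = 1, so dim ker(A − (4)·I) = n − 1 = 3

Summary:
  λ = 4: algebraic multiplicity = 4, geometric multiplicity = 3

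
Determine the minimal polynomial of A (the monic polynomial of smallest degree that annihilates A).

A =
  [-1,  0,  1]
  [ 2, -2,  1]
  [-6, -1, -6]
x^3 + 9*x^2 + 27*x + 27

The characteristic polynomial is χ_A(x) = (x + 3)^3, so the eigenvalues are known. The minimal polynomial is
  m_A(x) = Π_λ (x − λ)^{k_λ}
where k_λ is the size of the *largest* Jordan block for λ (equivalently, the smallest k with (A − λI)^k v = 0 for every generalised eigenvector v of λ).

  λ = -3: largest Jordan block has size 3, contributing (x + 3)^3

So m_A(x) = (x + 3)^3 = x^3 + 9*x^2 + 27*x + 27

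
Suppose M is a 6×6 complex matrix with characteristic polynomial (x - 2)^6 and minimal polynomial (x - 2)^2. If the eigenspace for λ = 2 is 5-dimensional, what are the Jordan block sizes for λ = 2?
Block sizes for λ = 2: [2, 1, 1, 1, 1]

Step 1 — from the characteristic polynomial, algebraic multiplicity of λ = 2 is 6. From dim ker(M − (2)·I) = 5, there are exactly 5 Jordan blocks for λ = 2.
Step 2 — from the minimal polynomial, the factor (x − 2)^2 tells us the largest block for λ = 2 has size 2.
Step 3 — with total size 6, 5 blocks, and largest block 2, the block sizes (in nonincreasing order) are [2, 1, 1, 1, 1].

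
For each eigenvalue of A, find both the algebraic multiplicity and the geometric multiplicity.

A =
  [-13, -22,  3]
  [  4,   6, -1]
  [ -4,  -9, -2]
λ = -3: alg = 3, geom = 1

Step 1 — factor the characteristic polynomial to read off the algebraic multiplicities:
  χ_A(x) = (x + 3)^3

Step 2 — compute geometric multiplicities via the rank-nullity identity g(λ) = n − rank(A − λI):
  rank(A − (-3)·I) = 2, so dim ker(A − (-3)·I) = n − 2 = 1

Summary:
  λ = -3: algebraic multiplicity = 3, geometric multiplicity = 1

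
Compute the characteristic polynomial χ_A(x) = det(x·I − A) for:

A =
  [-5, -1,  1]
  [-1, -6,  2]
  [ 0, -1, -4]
x^3 + 15*x^2 + 75*x + 125

Expanding det(x·I − A) (e.g. by cofactor expansion or by noting that A is similar to its Jordan form J, which has the same characteristic polynomial as A) gives
  χ_A(x) = x^3 + 15*x^2 + 75*x + 125
which factors as (x + 5)^3. The eigenvalues (with algebraic multiplicities) are λ = -5 with multiplicity 3.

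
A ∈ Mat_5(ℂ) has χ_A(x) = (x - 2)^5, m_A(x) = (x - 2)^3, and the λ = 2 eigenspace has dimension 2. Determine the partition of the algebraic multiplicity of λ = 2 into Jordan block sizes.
Block sizes for λ = 2: [3, 2]

Step 1 — from the characteristic polynomial, algebraic multiplicity of λ = 2 is 5. From dim ker(A − (2)·I) = 2, there are exactly 2 Jordan blocks for λ = 2.
Step 2 — from the minimal polynomial, the factor (x − 2)^3 tells us the largest block for λ = 2 has size 3.
Step 3 — with total size 5, 2 blocks, and largest block 3, the block sizes (in nonincreasing order) are [3, 2].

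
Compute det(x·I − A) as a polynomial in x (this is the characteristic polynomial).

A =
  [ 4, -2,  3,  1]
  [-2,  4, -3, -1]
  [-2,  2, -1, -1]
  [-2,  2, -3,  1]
x^4 - 8*x^3 + 24*x^2 - 32*x + 16

Expanding det(x·I − A) (e.g. by cofactor expansion or by noting that A is similar to its Jordan form J, which has the same characteristic polynomial as A) gives
  χ_A(x) = x^4 - 8*x^3 + 24*x^2 - 32*x + 16
which factors as (x - 2)^4. The eigenvalues (with algebraic multiplicities) are λ = 2 with multiplicity 4.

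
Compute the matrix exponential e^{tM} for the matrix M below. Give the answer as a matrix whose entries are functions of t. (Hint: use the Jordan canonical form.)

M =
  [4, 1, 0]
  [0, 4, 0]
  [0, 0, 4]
e^{tM} =
  [exp(4*t), t*exp(4*t), 0]
  [0, exp(4*t), 0]
  [0, 0, exp(4*t)]

Strategy: write M = P · J · P⁻¹ where J is a Jordan canonical form, so e^{tM} = P · e^{tJ} · P⁻¹, and e^{tJ} can be computed block-by-block.

M has Jordan form
J =
  [4, 1, 0]
  [0, 4, 0]
  [0, 0, 4]
(up to reordering of blocks).

Per-block formulas:
  For a 1×1 block at λ = 4: exp(t · [4]) = [e^(4t)].
  For a 2×2 Jordan block J_2(4): exp(t · J_2(4)) = e^(4t)·(I + t·N), where N is the 2×2 nilpotent shift.

After assembling e^{tJ} and conjugating by P, we get:

e^{tM} =
  [exp(4*t), t*exp(4*t), 0]
  [0, exp(4*t), 0]
  [0, 0, exp(4*t)]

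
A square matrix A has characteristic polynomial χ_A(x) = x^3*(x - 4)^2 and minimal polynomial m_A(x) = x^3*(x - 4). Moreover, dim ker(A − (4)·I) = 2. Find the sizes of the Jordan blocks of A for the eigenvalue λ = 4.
Block sizes for λ = 4: [1, 1]

Step 1 — from the characteristic polynomial, algebraic multiplicity of λ = 4 is 2. From dim ker(A − (4)·I) = 2, there are exactly 2 Jordan blocks for λ = 4.
Step 2 — from the minimal polynomial, the factor (x − 4) tells us the largest block for λ = 4 has size 1.
Step 3 — with total size 2, 2 blocks, and largest block 1, the block sizes (in nonincreasing order) are [1, 1].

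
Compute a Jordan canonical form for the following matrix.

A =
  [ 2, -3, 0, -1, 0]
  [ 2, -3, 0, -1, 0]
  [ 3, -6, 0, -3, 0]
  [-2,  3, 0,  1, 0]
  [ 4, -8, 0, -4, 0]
J_2(0) ⊕ J_2(0) ⊕ J_1(0)

The characteristic polynomial is
  det(x·I − A) = x^5

Eigenvalues and multiplicities (the geometric multiplicity of λ is n − rank(A − λI), which equals the number of Jordan blocks for λ):
  λ = 0: algebraic multiplicity = 5, geometric multiplicity = 3

Determining the block sizes for each eigenvalue:
  λ = 0: with am = 5 and gm = 3, the partition is not yet determined (e.g. several partitions of 5 into 3 parts exist). Let N = A − (0)·I. Computing rank(N^1) = 2, rank(N^2) = 0; the number of blocks of size ≥ j is rank(N^{j−1}) − rank(N^j), giving [3, 2]. So we have 2 block(s) of size 2, 1 block(s) of size 1 → block sizes [2, 2, 1]

Assembling the blocks gives a Jordan form
J =
  [0, 1, 0, 0, 0]
  [0, 0, 0, 0, 0]
  [0, 0, 0, 1, 0]
  [0, 0, 0, 0, 0]
  [0, 0, 0, 0, 0]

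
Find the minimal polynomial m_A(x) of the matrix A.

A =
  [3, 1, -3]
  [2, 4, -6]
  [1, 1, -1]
x^2 - 4*x + 4

The characteristic polynomial is χ_A(x) = (x - 2)^3, so the eigenvalues are known. The minimal polynomial is
  m_A(x) = Π_λ (x − λ)^{k_λ}
where k_λ is the size of the *largest* Jordan block for λ (equivalently, the smallest k with (A − λI)^k v = 0 for every generalised eigenvector v of λ).

  λ = 2: largest Jordan block has size 2, contributing (x − 2)^2

So m_A(x) = (x - 2)^2 = x^2 - 4*x + 4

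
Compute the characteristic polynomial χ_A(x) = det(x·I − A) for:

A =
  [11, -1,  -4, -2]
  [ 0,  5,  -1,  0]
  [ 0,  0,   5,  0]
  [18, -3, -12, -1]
x^4 - 20*x^3 + 150*x^2 - 500*x + 625

Expanding det(x·I − A) (e.g. by cofactor expansion or by noting that A is similar to its Jordan form J, which has the same characteristic polynomial as A) gives
  χ_A(x) = x^4 - 20*x^3 + 150*x^2 - 500*x + 625
which factors as (x - 5)^4. The eigenvalues (with algebraic multiplicities) are λ = 5 with multiplicity 4.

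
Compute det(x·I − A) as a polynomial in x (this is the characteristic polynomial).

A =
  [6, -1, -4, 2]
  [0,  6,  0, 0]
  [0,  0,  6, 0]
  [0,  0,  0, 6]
x^4 - 24*x^3 + 216*x^2 - 864*x + 1296

Expanding det(x·I − A) (e.g. by cofactor expansion or by noting that A is similar to its Jordan form J, which has the same characteristic polynomial as A) gives
  χ_A(x) = x^4 - 24*x^3 + 216*x^2 - 864*x + 1296
which factors as (x - 6)^4. The eigenvalues (with algebraic multiplicities) are λ = 6 with multiplicity 4.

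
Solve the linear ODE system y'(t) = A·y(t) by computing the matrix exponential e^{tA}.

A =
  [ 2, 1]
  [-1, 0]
e^{tA} =
  [t*exp(t) + exp(t), t*exp(t)]
  [-t*exp(t), -t*exp(t) + exp(t)]

Strategy: write A = P · J · P⁻¹ where J is a Jordan canonical form, so e^{tA} = P · e^{tJ} · P⁻¹, and e^{tJ} can be computed block-by-block.

A has Jordan form
J =
  [1, 1]
  [0, 1]
(up to reordering of blocks).

Per-block formulas:
  For a 2×2 Jordan block J_2(1): exp(t · J_2(1)) = e^(1t)·(I + t·N), where N is the 2×2 nilpotent shift.

After assembling e^{tJ} and conjugating by P, we get:

e^{tA} =
  [t*exp(t) + exp(t), t*exp(t)]
  [-t*exp(t), -t*exp(t) + exp(t)]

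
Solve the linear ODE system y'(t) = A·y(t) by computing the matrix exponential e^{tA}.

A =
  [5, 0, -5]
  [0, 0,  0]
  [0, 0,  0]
e^{tA} =
  [exp(5*t), 0, 1 - exp(5*t)]
  [0, 1, 0]
  [0, 0, 1]

Strategy: write A = P · J · P⁻¹ where J is a Jordan canonical form, so e^{tA} = P · e^{tJ} · P⁻¹, and e^{tJ} can be computed block-by-block.

A has Jordan form
J =
  [0, 0, 0]
  [0, 0, 0]
  [0, 0, 5]
(up to reordering of blocks).

Per-block formulas:
  For a 1×1 block at λ = 5: exp(t · [5]) = [e^(5t)].
  For a 1×1 block at λ = 0: exp(t · [0]) = [e^(0t)].

After assembling e^{tJ} and conjugating by P, we get:

e^{tA} =
  [exp(5*t), 0, 1 - exp(5*t)]
  [0, 1, 0]
  [0, 0, 1]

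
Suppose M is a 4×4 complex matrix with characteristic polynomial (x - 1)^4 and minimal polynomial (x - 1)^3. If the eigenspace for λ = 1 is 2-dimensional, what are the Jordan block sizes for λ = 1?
Block sizes for λ = 1: [3, 1]

Step 1 — from the characteristic polynomial, algebraic multiplicity of λ = 1 is 4. From dim ker(M − (1)·I) = 2, there are exactly 2 Jordan blocks for λ = 1.
Step 2 — from the minimal polynomial, the factor (x − 1)^3 tells us the largest block for λ = 1 has size 3.
Step 3 — with total size 4, 2 blocks, and largest block 3, the block sizes (in nonincreasing order) are [3, 1].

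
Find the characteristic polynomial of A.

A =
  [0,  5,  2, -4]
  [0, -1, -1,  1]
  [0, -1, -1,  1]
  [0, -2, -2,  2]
x^4

Expanding det(x·I − A) (e.g. by cofactor expansion or by noting that A is similar to its Jordan form J, which has the same characteristic polynomial as A) gives
  χ_A(x) = x^4
which factors as x^4. The eigenvalues (with algebraic multiplicities) are λ = 0 with multiplicity 4.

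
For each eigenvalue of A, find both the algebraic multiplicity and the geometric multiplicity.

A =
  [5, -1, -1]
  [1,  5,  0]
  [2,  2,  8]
λ = 6: alg = 3, geom = 1

Step 1 — factor the characteristic polynomial to read off the algebraic multiplicities:
  χ_A(x) = (x - 6)^3

Step 2 — compute geometric multiplicities via the rank-nullity identity g(λ) = n − rank(A − λI):
  rank(A − (6)·I) = 2, so dim ker(A − (6)·I) = n − 2 = 1

Summary:
  λ = 6: algebraic multiplicity = 3, geometric multiplicity = 1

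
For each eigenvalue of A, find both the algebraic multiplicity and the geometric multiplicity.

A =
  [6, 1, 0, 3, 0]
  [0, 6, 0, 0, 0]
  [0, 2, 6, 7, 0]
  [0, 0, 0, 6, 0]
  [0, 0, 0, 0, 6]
λ = 6: alg = 5, geom = 3

Step 1 — factor the characteristic polynomial to read off the algebraic multiplicities:
  χ_A(x) = (x - 6)^5

Step 2 — compute geometric multiplicities via the rank-nullity identity g(λ) = n − rank(A − λI):
  rank(A − (6)·I) = 2, so dim ker(A − (6)·I) = n − 2 = 3

Summary:
  λ = 6: algebraic multiplicity = 5, geometric multiplicity = 3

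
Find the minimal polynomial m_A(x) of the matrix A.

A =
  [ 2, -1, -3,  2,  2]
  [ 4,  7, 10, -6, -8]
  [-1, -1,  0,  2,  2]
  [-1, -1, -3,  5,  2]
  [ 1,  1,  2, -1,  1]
x^2 - 6*x + 9

The characteristic polynomial is χ_A(x) = (x - 3)^5, so the eigenvalues are known. The minimal polynomial is
  m_A(x) = Π_λ (x − λ)^{k_λ}
where k_λ is the size of the *largest* Jordan block for λ (equivalently, the smallest k with (A − λI)^k v = 0 for every generalised eigenvector v of λ).

  λ = 3: largest Jordan block has size 2, contributing (x − 3)^2

So m_A(x) = (x - 3)^2 = x^2 - 6*x + 9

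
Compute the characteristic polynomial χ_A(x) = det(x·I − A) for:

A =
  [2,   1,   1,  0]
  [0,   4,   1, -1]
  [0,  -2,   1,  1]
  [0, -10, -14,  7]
x^4 - 14*x^3 + 69*x^2 - 140*x + 100

Expanding det(x·I − A) (e.g. by cofactor expansion or by noting that A is similar to its Jordan form J, which has the same characteristic polynomial as A) gives
  χ_A(x) = x^4 - 14*x^3 + 69*x^2 - 140*x + 100
which factors as (x - 5)^2*(x - 2)^2. The eigenvalues (with algebraic multiplicities) are λ = 2 with multiplicity 2, λ = 5 with multiplicity 2.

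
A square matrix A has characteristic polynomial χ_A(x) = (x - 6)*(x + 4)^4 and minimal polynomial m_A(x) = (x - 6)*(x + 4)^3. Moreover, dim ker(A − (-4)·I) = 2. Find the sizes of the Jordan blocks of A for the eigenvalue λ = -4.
Block sizes for λ = -4: [3, 1]

Step 1 — from the characteristic polynomial, algebraic multiplicity of λ = -4 is 4. From dim ker(A − (-4)·I) = 2, there are exactly 2 Jordan blocks for λ = -4.
Step 2 — from the minimal polynomial, the factor (x + 4)^3 tells us the largest block for λ = -4 has size 3.
Step 3 — with total size 4, 2 blocks, and largest block 3, the block sizes (in nonincreasing order) are [3, 1].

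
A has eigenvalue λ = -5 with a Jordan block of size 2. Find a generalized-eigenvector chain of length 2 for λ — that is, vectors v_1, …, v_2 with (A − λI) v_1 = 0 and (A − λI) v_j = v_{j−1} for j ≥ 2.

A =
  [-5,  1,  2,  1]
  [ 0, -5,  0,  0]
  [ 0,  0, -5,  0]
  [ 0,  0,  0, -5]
A Jordan chain for λ = -5 of length 2:
v_1 = (1, 0, 0, 0)ᵀ
v_2 = (0, 1, 0, 0)ᵀ

Let N = A − (-5)·I. We want v_2 with N^2 v_2 = 0 but N^1 v_2 ≠ 0; then v_{j-1} := N · v_j for j = 2, …, 2.

Pick v_2 = (0, 1, 0, 0)ᵀ.
Then v_1 = N · v_2 = (1, 0, 0, 0)ᵀ.

Sanity check: (A − (-5)·I) v_1 = (0, 0, 0, 0)ᵀ = 0. ✓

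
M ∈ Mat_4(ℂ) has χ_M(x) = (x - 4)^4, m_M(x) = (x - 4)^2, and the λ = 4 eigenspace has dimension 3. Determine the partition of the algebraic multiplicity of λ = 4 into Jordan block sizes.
Block sizes for λ = 4: [2, 1, 1]

Step 1 — from the characteristic polynomial, algebraic multiplicity of λ = 4 is 4. From dim ker(M − (4)·I) = 3, there are exactly 3 Jordan blocks for λ = 4.
Step 2 — from the minimal polynomial, the factor (x − 4)^2 tells us the largest block for λ = 4 has size 2.
Step 3 — with total size 4, 3 blocks, and largest block 2, the block sizes (in nonincreasing order) are [2, 1, 1].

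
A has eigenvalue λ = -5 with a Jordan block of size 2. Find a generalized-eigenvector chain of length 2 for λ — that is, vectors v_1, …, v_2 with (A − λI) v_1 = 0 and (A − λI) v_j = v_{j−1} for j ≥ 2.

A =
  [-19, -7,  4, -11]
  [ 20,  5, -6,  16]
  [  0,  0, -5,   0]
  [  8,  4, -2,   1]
A Jordan chain for λ = -5 of length 2:
v_1 = (2, -4, 0, 0)ᵀ
v_2 = (1, 0, 4, 0)ᵀ

Let N = A − (-5)·I. We want v_2 with N^2 v_2 = 0 but N^1 v_2 ≠ 0; then v_{j-1} := N · v_j for j = 2, …, 2.

Pick v_2 = (1, 0, 4, 0)ᵀ.
Then v_1 = N · v_2 = (2, -4, 0, 0)ᵀ.

Sanity check: (A − (-5)·I) v_1 = (0, 0, 0, 0)ᵀ = 0. ✓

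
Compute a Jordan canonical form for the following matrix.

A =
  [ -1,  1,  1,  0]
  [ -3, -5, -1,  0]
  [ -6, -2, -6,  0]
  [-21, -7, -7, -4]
J_2(-4) ⊕ J_1(-4) ⊕ J_1(-4)

The characteristic polynomial is
  det(x·I − A) = x^4 + 16*x^3 + 96*x^2 + 256*x + 256 = (x + 4)^4

Eigenvalues and multiplicities (the geometric multiplicity of λ is n − rank(A − λI), which equals the number of Jordan blocks for λ):
  λ = -4: algebraic multiplicity = 4, geometric multiplicity = 3

Determining the block sizes for each eigenvalue:
  λ = -4: 3 blocks summing to 4 forces exactly one block of size 2 and the rest size 1 → block sizes [2, 1, 1]

Assembling the blocks gives a Jordan form
J =
  [-4,  1,  0,  0]
  [ 0, -4,  0,  0]
  [ 0,  0, -4,  0]
  [ 0,  0,  0, -4]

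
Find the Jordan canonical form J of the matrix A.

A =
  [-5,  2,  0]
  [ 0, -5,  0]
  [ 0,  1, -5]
J_2(-5) ⊕ J_1(-5)

The characteristic polynomial is
  det(x·I − A) = x^3 + 15*x^2 + 75*x + 125 = (x + 5)^3

Eigenvalues and multiplicities (the geometric multiplicity of λ is n − rank(A − λI), which equals the number of Jordan blocks for λ):
  λ = -5: algebraic multiplicity = 3, geometric multiplicity = 2

Determining the block sizes for each eigenvalue:
  λ = -5: 2 blocks summing to 3 forces exactly one block of size 2 and the rest size 1 → block sizes [2, 1]

Assembling the blocks gives a Jordan form
J =
  [-5,  1,  0]
  [ 0, -5,  0]
  [ 0,  0, -5]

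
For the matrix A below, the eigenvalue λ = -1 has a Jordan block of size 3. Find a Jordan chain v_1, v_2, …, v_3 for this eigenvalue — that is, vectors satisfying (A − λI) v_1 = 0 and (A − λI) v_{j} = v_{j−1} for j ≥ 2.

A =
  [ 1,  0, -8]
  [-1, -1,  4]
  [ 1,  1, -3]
A Jordan chain for λ = -1 of length 3:
v_1 = (-4, 2, -1)ᵀ
v_2 = (2, -1, 1)ᵀ
v_3 = (1, 0, 0)ᵀ

Let N = A − (-1)·I. We want v_3 with N^3 v_3 = 0 but N^2 v_3 ≠ 0; then v_{j-1} := N · v_j for j = 3, …, 2.

Pick v_3 = (1, 0, 0)ᵀ.
Then v_2 = N · v_3 = (2, -1, 1)ᵀ.
Then v_1 = N · v_2 = (-4, 2, -1)ᵀ.

Sanity check: (A − (-1)·I) v_1 = (0, 0, 0)ᵀ = 0. ✓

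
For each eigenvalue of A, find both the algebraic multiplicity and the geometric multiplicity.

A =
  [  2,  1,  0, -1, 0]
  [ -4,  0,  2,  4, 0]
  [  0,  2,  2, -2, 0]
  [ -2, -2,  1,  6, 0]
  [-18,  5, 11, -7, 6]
λ = 2: alg = 3, geom = 1; λ = 4: alg = 1, geom = 1; λ = 6: alg = 1, geom = 1

Step 1 — factor the characteristic polynomial to read off the algebraic multiplicities:
  χ_A(x) = (x - 6)*(x - 4)*(x - 2)^3

Step 2 — compute geometric multiplicities via the rank-nullity identity g(λ) = n − rank(A − λI):
  rank(A − (2)·I) = 4, so dim ker(A − (2)·I) = n − 4 = 1
  rank(A − (4)·I) = 4, so dim ker(A − (4)·I) = n − 4 = 1
  rank(A − (6)·I) = 4, so dim ker(A − (6)·I) = n − 4 = 1

Summary:
  λ = 2: algebraic multiplicity = 3, geometric multiplicity = 1
  λ = 4: algebraic multiplicity = 1, geometric multiplicity = 1
  λ = 6: algebraic multiplicity = 1, geometric multiplicity = 1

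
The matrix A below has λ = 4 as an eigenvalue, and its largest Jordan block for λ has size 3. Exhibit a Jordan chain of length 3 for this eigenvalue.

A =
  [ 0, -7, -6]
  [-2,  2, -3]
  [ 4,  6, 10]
A Jordan chain for λ = 4 of length 3:
v_1 = (6, 0, -4)ᵀ
v_2 = (-4, -2, 4)ᵀ
v_3 = (1, 0, 0)ᵀ

Let N = A − (4)·I. We want v_3 with N^3 v_3 = 0 but N^2 v_3 ≠ 0; then v_{j-1} := N · v_j for j = 3, …, 2.

Pick v_3 = (1, 0, 0)ᵀ.
Then v_2 = N · v_3 = (-4, -2, 4)ᵀ.
Then v_1 = N · v_2 = (6, 0, -4)ᵀ.

Sanity check: (A − (4)·I) v_1 = (0, 0, 0)ᵀ = 0. ✓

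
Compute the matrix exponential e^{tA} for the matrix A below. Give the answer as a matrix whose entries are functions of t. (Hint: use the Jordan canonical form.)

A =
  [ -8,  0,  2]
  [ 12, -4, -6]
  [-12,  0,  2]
e^{tA} =
  [-2*exp(-2*t) + 3*exp(-4*t), 0, exp(-2*t) - exp(-4*t)]
  [6*exp(-2*t) - 6*exp(-4*t), exp(-4*t), -3*exp(-2*t) + 3*exp(-4*t)]
  [-6*exp(-2*t) + 6*exp(-4*t), 0, 3*exp(-2*t) - 2*exp(-4*t)]

Strategy: write A = P · J · P⁻¹ where J is a Jordan canonical form, so e^{tA} = P · e^{tJ} · P⁻¹, and e^{tJ} can be computed block-by-block.

A has Jordan form
J =
  [-4,  0,  0]
  [ 0, -4,  0]
  [ 0,  0, -2]
(up to reordering of blocks).

Per-block formulas:
  For a 1×1 block at λ = -4: exp(t · [-4]) = [e^(-4t)].
  For a 1×1 block at λ = -2: exp(t · [-2]) = [e^(-2t)].

After assembling e^{tJ} and conjugating by P, we get:

e^{tA} =
  [-2*exp(-2*t) + 3*exp(-4*t), 0, exp(-2*t) - exp(-4*t)]
  [6*exp(-2*t) - 6*exp(-4*t), exp(-4*t), -3*exp(-2*t) + 3*exp(-4*t)]
  [-6*exp(-2*t) + 6*exp(-4*t), 0, 3*exp(-2*t) - 2*exp(-4*t)]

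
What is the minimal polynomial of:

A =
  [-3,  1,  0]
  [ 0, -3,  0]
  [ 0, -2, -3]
x^2 + 6*x + 9

The characteristic polynomial is χ_A(x) = (x + 3)^3, so the eigenvalues are known. The minimal polynomial is
  m_A(x) = Π_λ (x − λ)^{k_λ}
where k_λ is the size of the *largest* Jordan block for λ (equivalently, the smallest k with (A − λI)^k v = 0 for every generalised eigenvector v of λ).

  λ = -3: largest Jordan block has size 2, contributing (x + 3)^2

So m_A(x) = (x + 3)^2 = x^2 + 6*x + 9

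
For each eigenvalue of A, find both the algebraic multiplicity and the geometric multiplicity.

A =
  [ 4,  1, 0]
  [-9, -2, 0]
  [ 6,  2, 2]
λ = 1: alg = 2, geom = 1; λ = 2: alg = 1, geom = 1

Step 1 — factor the characteristic polynomial to read off the algebraic multiplicities:
  χ_A(x) = (x - 2)*(x - 1)^2

Step 2 — compute geometric multiplicities via the rank-nullity identity g(λ) = n − rank(A − λI):
  rank(A − (1)·I) = 2, so dim ker(A − (1)·I) = n − 2 = 1
  rank(A − (2)·I) = 2, so dim ker(A − (2)·I) = n − 2 = 1

Summary:
  λ = 1: algebraic multiplicity = 2, geometric multiplicity = 1
  λ = 2: algebraic multiplicity = 1, geometric multiplicity = 1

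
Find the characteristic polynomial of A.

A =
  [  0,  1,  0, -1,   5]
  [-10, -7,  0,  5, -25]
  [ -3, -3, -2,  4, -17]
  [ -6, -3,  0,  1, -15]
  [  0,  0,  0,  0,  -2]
x^5 + 10*x^4 + 40*x^3 + 80*x^2 + 80*x + 32

Expanding det(x·I − A) (e.g. by cofactor expansion or by noting that A is similar to its Jordan form J, which has the same characteristic polynomial as A) gives
  χ_A(x) = x^5 + 10*x^4 + 40*x^3 + 80*x^2 + 80*x + 32
which factors as (x + 2)^5. The eigenvalues (with algebraic multiplicities) are λ = -2 with multiplicity 5.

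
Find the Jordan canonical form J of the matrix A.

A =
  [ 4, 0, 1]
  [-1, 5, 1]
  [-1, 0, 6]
J_2(5) ⊕ J_1(5)

The characteristic polynomial is
  det(x·I − A) = x^3 - 15*x^2 + 75*x - 125 = (x - 5)^3

Eigenvalues and multiplicities (the geometric multiplicity of λ is n − rank(A − λI), which equals the number of Jordan blocks for λ):
  λ = 5: algebraic multiplicity = 3, geometric multiplicity = 2

Determining the block sizes for each eigenvalue:
  λ = 5: 2 blocks summing to 3 forces exactly one block of size 2 and the rest size 1 → block sizes [2, 1]

Assembling the blocks gives a Jordan form
J =
  [5, 1, 0]
  [0, 5, 0]
  [0, 0, 5]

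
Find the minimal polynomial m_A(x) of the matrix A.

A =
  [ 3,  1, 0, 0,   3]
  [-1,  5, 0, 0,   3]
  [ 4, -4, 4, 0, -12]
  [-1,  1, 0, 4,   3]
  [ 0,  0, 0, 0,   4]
x^2 - 8*x + 16

The characteristic polynomial is χ_A(x) = (x - 4)^5, so the eigenvalues are known. The minimal polynomial is
  m_A(x) = Π_λ (x − λ)^{k_λ}
where k_λ is the size of the *largest* Jordan block for λ (equivalently, the smallest k with (A − λI)^k v = 0 for every generalised eigenvector v of λ).

  λ = 4: largest Jordan block has size 2, contributing (x − 4)^2

So m_A(x) = (x - 4)^2 = x^2 - 8*x + 16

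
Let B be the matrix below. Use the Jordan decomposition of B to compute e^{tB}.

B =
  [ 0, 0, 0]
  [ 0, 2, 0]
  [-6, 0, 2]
e^{tB} =
  [1, 0, 0]
  [0, exp(2*t), 0]
  [3 - 3*exp(2*t), 0, exp(2*t)]

Strategy: write B = P · J · P⁻¹ where J is a Jordan canonical form, so e^{tB} = P · e^{tJ} · P⁻¹, and e^{tJ} can be computed block-by-block.

B has Jordan form
J =
  [0, 0, 0]
  [0, 2, 0]
  [0, 0, 2]
(up to reordering of blocks).

Per-block formulas:
  For a 1×1 block at λ = 2: exp(t · [2]) = [e^(2t)].
  For a 1×1 block at λ = 0: exp(t · [0]) = [e^(0t)].

After assembling e^{tJ} and conjugating by P, we get:

e^{tB} =
  [1, 0, 0]
  [0, exp(2*t), 0]
  [3 - 3*exp(2*t), 0, exp(2*t)]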